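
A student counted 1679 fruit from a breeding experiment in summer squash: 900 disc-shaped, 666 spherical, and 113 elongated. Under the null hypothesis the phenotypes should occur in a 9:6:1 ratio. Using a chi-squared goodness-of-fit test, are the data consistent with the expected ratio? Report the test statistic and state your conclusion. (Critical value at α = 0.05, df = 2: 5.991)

Expected counts for N = 1679 under a 9:6:1 ratio (total parts = 16):
  disc-shaped: 1679 × 9/16 = 944.4375
  spherical: 1679 × 6/16 = 629.625
  elongated: 1679 × 1/16 = 104.9375
χ² = Σ (O − E)² / E
  disc-shaped: (900 − 944.4375)² / 944.4375 = 2.0909
  spherical: (666 − 629.625)² / 629.625 = 2.1015
  elongated: (113 − 104.9375)² / 104.9375 = 0.6195
χ² = 2.0909 + 2.1015 + 0.6195 = 4.8119 ≈ 4.812
Degrees of freedom = 3 − 1 = 2; critical value at α = 0.05 is 5.991.
Since 4.812 < 5.991, we fail to reject the null hypothesis — the data are consistent with the 9:6:1 ratio.

4.812; consistent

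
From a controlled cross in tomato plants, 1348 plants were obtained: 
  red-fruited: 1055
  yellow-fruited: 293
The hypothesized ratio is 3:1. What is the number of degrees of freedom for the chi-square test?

A goodness-of-fit test with 2 phenotype classes has df = 2 − 1 = 1.

1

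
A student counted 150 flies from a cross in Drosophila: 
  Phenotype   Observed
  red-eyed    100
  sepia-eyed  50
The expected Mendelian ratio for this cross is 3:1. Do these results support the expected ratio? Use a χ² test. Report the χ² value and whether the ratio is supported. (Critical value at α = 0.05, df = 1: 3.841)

5.556; not consistent

The 3:1 ratio has 4 parts, so with N = 150 the expected counts are:
  red-eyed: 150 × 3/4 = 112.5
  sepia-eyed: 150 × 1/4 = 37.5
χ² = Σ (O − E)² / E
  red-eyed: (100 − 112.5)² / 112.5 = 1.3889
  sepia-eyed: (50 − 37.5)² / 37.5 = 4.1667
χ² = 1.3889 + 4.1667 = 5.5556 ≈ 5.556
Degrees of freedom = 2 − 1 = 1; critical value at α = 0.05 is 3.841.
Since 5.556 > 3.841, we reject the null hypothesis — the data do not fit the 3:1 ratio.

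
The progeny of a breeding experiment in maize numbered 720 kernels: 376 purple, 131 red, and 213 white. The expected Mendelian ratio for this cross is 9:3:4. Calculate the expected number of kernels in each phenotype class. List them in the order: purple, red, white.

405, 135, 180

The 9:3:4 ratio has 16 parts, so with N = 720 the expected counts are:
  purple: 720 × 9/16 = 405
  red: 720 × 3/16 = 135
  white: 720 × 4/16 = 180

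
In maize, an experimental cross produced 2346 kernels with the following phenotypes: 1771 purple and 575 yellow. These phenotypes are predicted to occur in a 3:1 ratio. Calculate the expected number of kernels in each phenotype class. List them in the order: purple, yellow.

Under the 3:1 hypothesis (Σ ratio = 4, N = 2346):
  purple: 2346 × 3/4 = 1759.5
  yellow: 2346 × 1/4 = 586.5

1759.5, 586.5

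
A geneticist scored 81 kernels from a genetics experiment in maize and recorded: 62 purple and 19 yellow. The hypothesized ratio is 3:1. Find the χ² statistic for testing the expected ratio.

0.103

Under the 3:1 hypothesis (Σ ratio = 4, N = 81):
  purple: 81 × 3/4 = 60.75
  yellow: 81 × 1/4 = 20.25
χ² = Σ (O − E)² / E
  purple: (62 − 60.75)² / 60.75 = 0.0257
  yellow: (19 − 20.25)² / 20.25 = 0.0772
χ² = 0.0257 + 0.0772 = 0.1029 ≈ 0.103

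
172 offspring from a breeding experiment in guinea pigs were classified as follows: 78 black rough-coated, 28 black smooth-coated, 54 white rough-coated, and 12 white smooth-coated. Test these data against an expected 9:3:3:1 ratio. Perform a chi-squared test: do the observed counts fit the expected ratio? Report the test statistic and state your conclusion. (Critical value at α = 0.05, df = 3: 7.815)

Under the 9:3:3:1 hypothesis (Σ ratio = 16, N = 172):
  black rough-coated: 172 × 9/16 = 96.75
  black smooth-coated: 172 × 3/16 = 32.25
  white rough-coated: 172 × 3/16 = 32.25
  white smooth-coated: 172 × 1/16 = 10.75
χ² = Σ (O − E)² / E
  black rough-coated: (78 − 96.75)² / 96.75 = 3.6337
  black smooth-coated: (28 − 32.25)² / 32.25 = 0.5601
  white rough-coated: (54 − 32.25)² / 32.25 = 14.6686
  white smooth-coated: (12 − 10.75)² / 10.75 = 0.1453
χ² = 3.6337 + 0.5601 + 14.6686 + 0.1453 = 19.0077 ≈ 19.008
Degrees of freedom = 4 − 1 = 3; critical value at α = 0.05 is 7.815.
Since 19.008 > 7.815, we reject the null hypothesis — the data do not fit the 9:3:3:1 ratio.

19.008; not consistent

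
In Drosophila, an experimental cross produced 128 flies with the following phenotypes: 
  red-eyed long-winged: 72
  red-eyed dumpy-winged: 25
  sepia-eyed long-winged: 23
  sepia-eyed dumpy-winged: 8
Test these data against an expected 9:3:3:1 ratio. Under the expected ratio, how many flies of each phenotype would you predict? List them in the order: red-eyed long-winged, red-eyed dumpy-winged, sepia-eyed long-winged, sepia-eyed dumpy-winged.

72, 24, 24, 8

Expected counts for N = 128 under a 9:3:3:1 ratio (total parts = 16):
  red-eyed long-winged: 128 × 9/16 = 72
  red-eyed dumpy-winged: 128 × 3/16 = 24
  sepia-eyed long-winged: 128 × 3/16 = 24
  sepia-eyed dumpy-winged: 128 × 1/16 = 8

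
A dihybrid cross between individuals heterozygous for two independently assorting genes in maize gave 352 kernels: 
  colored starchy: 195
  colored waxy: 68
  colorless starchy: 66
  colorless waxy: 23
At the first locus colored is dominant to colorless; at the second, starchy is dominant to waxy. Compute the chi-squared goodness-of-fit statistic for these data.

0.152

A dihybrid F₂ with independent assortment and complete dominance at both loci gives a 9:3:3:1 phenotypic ratio.
Total ratio parts = 16. Expected numbers out of 352:
  colored starchy: 352 × 9/16 = 198
  colored waxy: 352 × 3/16 = 66
  colorless starchy: 352 × 3/16 = 66
  colorless waxy: 352 × 1/16 = 22
χ² = Σ (O − E)² / E
  colored starchy: (195 − 198)² / 198 = 0.0455
  colored waxy: (68 − 66)² / 66 = 0.0606
  colorless starchy: (66 − 66)² / 66 = 0.0000
  colorless waxy: (23 − 22)² / 22 = 0.0455
χ² = 0.0455 + 0.0606 + 0.0000 + 0.0455 = 0.1516 ≈ 0.152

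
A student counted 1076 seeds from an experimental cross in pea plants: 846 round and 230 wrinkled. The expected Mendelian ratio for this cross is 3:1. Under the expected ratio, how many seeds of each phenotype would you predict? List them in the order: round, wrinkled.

The 3:1 ratio has 4 parts, so with N = 1076 the expected counts are:
  round: 1076 × 3/4 = 807
  wrinkled: 1076 × 1/4 = 269

807, 269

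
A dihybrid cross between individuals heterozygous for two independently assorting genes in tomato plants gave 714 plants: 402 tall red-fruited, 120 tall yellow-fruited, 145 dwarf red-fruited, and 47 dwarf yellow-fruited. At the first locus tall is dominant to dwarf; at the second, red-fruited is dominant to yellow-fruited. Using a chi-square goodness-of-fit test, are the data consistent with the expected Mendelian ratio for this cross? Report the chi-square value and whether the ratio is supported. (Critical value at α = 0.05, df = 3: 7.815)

A dihybrid F₂ with independent assortment and complete dominance at both loci gives a 9:3:3:1 phenotypic ratio.
Under the 9:3:3:1 hypothesis (Σ ratio = 16, N = 714):
  tall red-fruited: 714 × 9/16 = 401.625
  tall yellow-fruited: 714 × 3/16 = 133.875
  dwarf red-fruited: 714 × 3/16 = 133.875
  dwarf yellow-fruited: 714 × 1/16 = 44.625
χ² = Σ (O − E)² / E
  tall red-fruited: (402 − 401.625)² / 401.625 = 0.0004
  tall yellow-fruited: (120 − 133.875)² / 133.875 = 1.4380
  dwarf red-fruited: (145 − 133.875)² / 133.875 = 0.9245
  dwarf yellow-fruited: (47 − 44.625)² / 44.625 = 0.1264
χ² = 0.0004 + 1.4380 + 0.9245 + 0.1264 = 2.4893 ≈ 2.489
Degrees of freedom = 4 − 1 = 3; critical value at α = 0.05 is 7.815.
Since 2.489 < 7.815, we fail to reject the null hypothesis — the data are consistent with the 9:3:3:1 ratio.

2.489; consistent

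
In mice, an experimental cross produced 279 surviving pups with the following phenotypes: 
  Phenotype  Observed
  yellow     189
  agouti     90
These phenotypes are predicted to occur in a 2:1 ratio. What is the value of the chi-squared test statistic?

0.145

Under the 2:1 hypothesis (Σ ratio = 3, N = 279):
  yellow: 279 × 2/3 = 186
  agouti: 279 × 1/3 = 93
χ² = Σ (O − E)² / E
  yellow: (189 − 186)² / 186 = 0.0484
  agouti: (90 − 93)² / 93 = 0.0968
χ² = 0.0484 + 0.0968 = 0.1452 ≈ 0.145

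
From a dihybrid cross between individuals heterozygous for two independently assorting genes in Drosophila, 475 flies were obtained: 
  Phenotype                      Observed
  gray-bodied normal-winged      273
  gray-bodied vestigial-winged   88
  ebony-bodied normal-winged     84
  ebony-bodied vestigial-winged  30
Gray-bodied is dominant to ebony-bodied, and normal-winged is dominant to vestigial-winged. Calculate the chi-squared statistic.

0.430

A dihybrid F₂ with independent assortment and complete dominance at both loci gives a 9:3:3:1 phenotypic ratio.
Total ratio parts = 16. Expected numbers out of 475:
  gray-bodied normal-winged: 475 × 9/16 = 267.1875
  gray-bodied vestigial-winged: 475 × 3/16 = 89.0625
  ebony-bodied normal-winged: 475 × 3/16 = 89.0625
  ebony-bodied vestigial-winged: 475 × 1/16 = 29.6875
χ² = Σ (O − E)² / E
  gray-bodied normal-winged: (273 − 267.1875)² / 267.1875 = 0.1264
  gray-bodied vestigial-winged: (88 − 89.0625)² / 89.0625 = 0.0127
  ebony-bodied normal-winged: (84 − 89.0625)² / 89.0625 = 0.2878
  ebony-bodied vestigial-winged: (30 − 29.6875)² / 29.6875 = 0.0033
χ² = 0.1264 + 0.0127 + 0.2878 + 0.0033 = 0.4302 ≈ 0.430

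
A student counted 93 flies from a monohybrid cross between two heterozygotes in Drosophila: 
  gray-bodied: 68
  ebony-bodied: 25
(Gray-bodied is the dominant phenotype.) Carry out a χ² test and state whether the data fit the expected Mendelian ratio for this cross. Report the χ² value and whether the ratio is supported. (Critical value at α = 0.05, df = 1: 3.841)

0.176; consistent

For a monohybrid cross between heterozygotes with complete dominance, the expected phenotypic ratio is 3:1.
Under the 3:1 hypothesis (Σ ratio = 4, N = 93):
  gray-bodied: 93 × 3/4 = 69.75
  ebony-bodied: 93 × 1/4 = 23.25
χ² = Σ (O − E)² / E
  gray-bodied: (68 − 69.75)² / 69.75 = 0.0439
  ebony-bodied: (25 − 23.25)² / 23.25 = 0.1317
χ² = 0.0439 + 0.1317 = 0.1756 ≈ 0.176
Degrees of freedom = 2 − 1 = 1; critical value at α = 0.05 is 3.841.
Since 0.176 < 3.841, we fail to reject the null hypothesis — the data are consistent with the 3:1 ratio.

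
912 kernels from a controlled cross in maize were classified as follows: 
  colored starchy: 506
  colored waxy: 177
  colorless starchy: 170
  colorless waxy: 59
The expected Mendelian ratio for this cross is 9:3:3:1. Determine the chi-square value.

0.382

The 9:3:3:1 ratio has 16 parts, so with N = 912 the expected counts are:
  colored starchy: 912 × 9/16 = 513
  colored waxy: 912 × 3/16 = 171
  colorless starchy: 912 × 3/16 = 171
  colorless waxy: 912 × 1/16 = 57
χ² = Σ (O − E)² / E
  colored starchy: (506 − 513)² / 513 = 0.0955
  colored waxy: (177 − 171)² / 171 = 0.2105
  colorless starchy: (170 − 171)² / 171 = 0.0058
  colorless waxy: (59 − 57)² / 57 = 0.0702
χ² = 0.0955 + 0.2105 + 0.0058 + 0.0702 = 0.382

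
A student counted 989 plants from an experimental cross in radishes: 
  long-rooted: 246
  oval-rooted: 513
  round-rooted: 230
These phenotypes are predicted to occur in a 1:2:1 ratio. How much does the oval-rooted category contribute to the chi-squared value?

0.692

Total ratio parts = 4. Expected numbers out of 989:
  long-rooted: 989 × 1/4 = 247.25
  oval-rooted: 989 × 2/4 = 494.5
  round-rooted: 989 × 1/4 = 247.25
Contribution of oval-rooted: (513 − 494.5)² / 494.5 = 0.6921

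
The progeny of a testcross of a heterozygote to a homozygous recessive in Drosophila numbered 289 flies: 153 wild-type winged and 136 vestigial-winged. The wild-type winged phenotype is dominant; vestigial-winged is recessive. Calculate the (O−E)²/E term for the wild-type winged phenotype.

0.500

A testcross of a heterozygote (Aa × aa) gives a 1:1 phenotypic ratio.
Expected counts for N = 289 under a 1:1 ratio (total parts = 2):
  wild-type winged: 289 × 1/2 = 144.5
  vestigial-winged: 289 × 1/2 = 144.5
Contribution of wild-type winged: (153 − 144.5)² / 144.5 = 0.5000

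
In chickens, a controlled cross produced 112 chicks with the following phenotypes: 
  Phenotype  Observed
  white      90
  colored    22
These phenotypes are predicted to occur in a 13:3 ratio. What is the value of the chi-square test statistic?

Under the 13:3 hypothesis (Σ ratio = 16, N = 112):
  white: 112 × 13/16 = 91
  colored: 112 × 3/16 = 21
χ² = Σ (O − E)² / E
  white: (90 − 91)² / 91 = 0.0110
  colored: (22 − 21)² / 21 = 0.0476
χ² = 0.0110 + 0.0476 = 0.0586 ≈ 0.059

0.059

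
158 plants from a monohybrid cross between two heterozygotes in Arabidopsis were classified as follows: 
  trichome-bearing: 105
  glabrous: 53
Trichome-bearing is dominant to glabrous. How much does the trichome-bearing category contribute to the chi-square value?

For a monohybrid cross between heterozygotes with complete dominance, the expected phenotypic ratio is 3:1.
Under the 3:1 hypothesis (Σ ratio = 4, N = 158):
  trichome-bearing: 158 × 3/4 = 118.5
  glabrous: 158 × 1/4 = 39.5
Contribution of trichome-bearing: (105 − 118.5)² / 118.5 = 1.5380

1.538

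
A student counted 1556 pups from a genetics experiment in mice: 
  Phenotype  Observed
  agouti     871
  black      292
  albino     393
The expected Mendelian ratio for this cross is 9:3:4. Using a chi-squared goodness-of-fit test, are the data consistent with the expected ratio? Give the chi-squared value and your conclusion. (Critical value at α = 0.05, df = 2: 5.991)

0.062; consistent

Under the 9:3:4 hypothesis (Σ ratio = 16, N = 1556):
  agouti: 1556 × 9/16 = 875.25
  black: 1556 × 3/16 = 291.75
  albino: 1556 × 4/16 = 389
χ² = Σ (O − E)² / E
  agouti: (871 − 875.25)² / 875.25 = 0.0206
  black: (292 − 291.75)² / 291.75 = 0.0002
  albino: (393 − 389)² / 389 = 0.0411
χ² = 0.0206 + 0.0002 + 0.0411 = 0.0619 ≈ 0.062
Degrees of freedom = 3 − 1 = 2; critical value at α = 0.05 is 5.991.
Since 0.062 < 5.991, we fail to reject the null hypothesis — the data are consistent with the 9:3:4 ratio.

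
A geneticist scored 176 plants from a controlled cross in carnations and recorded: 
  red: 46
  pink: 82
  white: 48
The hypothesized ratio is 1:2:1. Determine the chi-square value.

0.864

The 1:2:1 ratio has 4 parts, so with N = 176 the expected counts are:
  red: 176 × 1/4 = 44
  pink: 176 × 2/4 = 88
  white: 176 × 1/4 = 44
χ² = Σ (O − E)² / E
  red: (46 − 44)² / 44 = 0.0909
  pink: (82 − 88)² / 88 = 0.4091
  white: (48 − 44)² / 44 = 0.3636
χ² = 0.0909 + 0.4091 + 0.3636 = 0.8636 ≈ 0.864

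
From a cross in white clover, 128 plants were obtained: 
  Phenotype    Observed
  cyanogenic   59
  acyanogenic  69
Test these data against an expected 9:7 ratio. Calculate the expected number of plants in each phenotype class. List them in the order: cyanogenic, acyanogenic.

The 9:7 ratio has 16 parts, so with N = 128 the expected counts are:
  cyanogenic: 128 × 9/16 = 72
  acyanogenic: 128 × 7/16 = 56

72, 56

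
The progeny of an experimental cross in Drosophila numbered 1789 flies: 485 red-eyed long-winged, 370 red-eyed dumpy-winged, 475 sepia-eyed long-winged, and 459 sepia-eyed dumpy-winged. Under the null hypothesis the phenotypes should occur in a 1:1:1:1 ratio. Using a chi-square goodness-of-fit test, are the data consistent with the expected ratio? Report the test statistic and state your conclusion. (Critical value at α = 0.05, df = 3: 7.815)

Expected counts for N = 1789 under a 1:1:1:1 ratio (total parts = 4):
  red-eyed long-winged: 1789 × 1/4 = 447.25
  red-eyed dumpy-winged: 1789 × 1/4 = 447.25
  sepia-eyed long-winged: 1789 × 1/4 = 447.25
  sepia-eyed dumpy-winged: 1789 × 1/4 = 447.25
χ² = Σ (O − E)² / E
  red-eyed long-winged: (485 − 447.25)² / 447.25 = 3.1863
  red-eyed dumpy-winged: (370 − 447.25)² / 447.25 = 13.3428
  sepia-eyed long-winged: (475 − 447.25)² / 447.25 = 1.7218
  sepia-eyed dumpy-winged: (459 − 447.25)² / 447.25 = 0.3087
χ² = 3.1863 + 13.3428 + 1.7218 + 0.3087 = 18.5596 ≈ 18.560
Degrees of freedom = 4 − 1 = 3; critical value at α = 0.05 is 7.815.
Since 18.560 > 7.815, we reject the null hypothesis — the data do not fit the 1:1:1:1 ratio.

18.560; not consistent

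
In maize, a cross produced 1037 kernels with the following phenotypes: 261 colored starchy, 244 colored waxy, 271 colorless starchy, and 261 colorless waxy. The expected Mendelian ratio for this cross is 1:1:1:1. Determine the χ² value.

1.453

Expected counts for N = 1037 under a 1:1:1:1 ratio (total parts = 4):
  colored starchy: 1037 × 1/4 = 259.25
  colored waxy: 1037 × 1/4 = 259.25
  colorless starchy: 1037 × 1/4 = 259.25
  colorless waxy: 1037 × 1/4 = 259.25
χ² = Σ (O − E)² / E
  colored starchy: (261 − 259.25)² / 259.25 = 0.0118
  colored waxy: (244 − 259.25)² / 259.25 = 0.8971
  colorless starchy: (271 − 259.25)² / 259.25 = 0.5325
  colorless waxy: (261 − 259.25)² / 259.25 = 0.0118
χ² = 0.0118 + 0.8971 + 0.5325 + 0.0118 = 1.4532 ≈ 1.453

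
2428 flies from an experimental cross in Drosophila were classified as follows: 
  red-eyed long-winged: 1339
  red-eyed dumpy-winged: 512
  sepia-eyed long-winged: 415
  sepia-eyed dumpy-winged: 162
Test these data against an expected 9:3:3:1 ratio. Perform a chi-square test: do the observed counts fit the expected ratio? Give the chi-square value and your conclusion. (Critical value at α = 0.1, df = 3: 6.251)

11.849; not consistent

Under the 9:3:3:1 hypothesis (Σ ratio = 16, N = 2428):
  red-eyed long-winged: 2428 × 9/16 = 1365.75
  red-eyed dumpy-winged: 2428 × 3/16 = 455.25
  sepia-eyed long-winged: 2428 × 3/16 = 455.25
  sepia-eyed dumpy-winged: 2428 × 1/16 = 151.75
χ² = Σ (O − E)² / E
  red-eyed long-winged: (1339 − 1365.75)² / 1365.75 = 0.5239
  red-eyed dumpy-winged: (512 − 455.25)² / 455.25 = 7.0743
  sepia-eyed long-winged: (415 − 455.25)² / 455.25 = 3.5586
  sepia-eyed dumpy-winged: (162 − 151.75)² / 151.75 = 0.6923
χ² = 0.5239 + 7.0743 + 3.5586 + 0.6923 = 11.8491 ≈ 11.849
Degrees of freedom = 4 − 1 = 3; critical value at α = 0.1 is 6.251.
Since 11.849 > 6.251, we reject the null hypothesis — the data do not fit the 9:3:3:1 ratio.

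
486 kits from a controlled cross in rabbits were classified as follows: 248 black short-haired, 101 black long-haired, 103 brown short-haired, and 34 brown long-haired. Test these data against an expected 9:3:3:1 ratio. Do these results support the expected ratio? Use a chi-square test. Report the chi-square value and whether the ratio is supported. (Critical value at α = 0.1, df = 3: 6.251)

Total ratio parts = 16. Expected numbers out of 486:
  black short-haired: 486 × 9/16 = 273.375
  black long-haired: 486 × 3/16 = 91.125
  brown short-haired: 486 × 3/16 = 91.125
  brown long-haired: 486 × 1/16 = 30.375
χ² = Σ (O − E)² / E
  black short-haired: (248 − 273.375)² / 273.375 = 2.3553
  black long-haired: (101 − 91.125)² / 91.125 = 1.0701
  brown short-haired: (103 − 91.125)² / 91.125 = 1.5475
  brown long-haired: (34 − 30.375)² / 30.375 = 0.4326
χ² = 2.3553 + 1.0701 + 1.5475 + 0.4326 = 5.4055 ≈ 5.406
Degrees of freedom = 4 − 1 = 3; critical value at α = 0.1 is 6.251.
Since 5.406 < 6.251, we fail to reject the null hypothesis — the data are consistent with the 9:3:3:1 ratio.

5.406; consistent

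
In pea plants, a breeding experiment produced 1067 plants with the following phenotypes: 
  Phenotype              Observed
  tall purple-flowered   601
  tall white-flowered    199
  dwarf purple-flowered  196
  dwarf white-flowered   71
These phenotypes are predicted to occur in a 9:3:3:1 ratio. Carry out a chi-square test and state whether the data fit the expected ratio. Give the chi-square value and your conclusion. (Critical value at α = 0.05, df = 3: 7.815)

0.368; consistent

Under the 9:3:3:1 hypothesis (Σ ratio = 16, N = 1067):
  tall purple-flowered: 1067 × 9/16 = 600.1875
  tall white-flowered: 1067 × 3/16 = 200.0625
  dwarf purple-flowered: 1067 × 3/16 = 200.0625
  dwarf white-flowered: 1067 × 1/16 = 66.6875
χ² = Σ (O − E)² / E
  tall purple-flowered: (601 − 600.1875)² / 600.1875 = 0.0011
  tall white-flowered: (199 − 200.0625)² / 200.0625 = 0.0056
  dwarf purple-flowered: (196 − 200.0625)² / 200.0625 = 0.0825
  dwarf white-flowered: (71 − 66.6875)² / 66.6875 = 0.2789
χ² = 0.0011 + 0.0056 + 0.0825 + 0.2789 = 0.3681 ≈ 0.368
Degrees of freedom = 4 − 1 = 3; critical value at α = 0.05 is 7.815.
Since 0.368 < 7.815, we fail to reject the null hypothesis — the data are consistent with the 9:3:3:1 ratio.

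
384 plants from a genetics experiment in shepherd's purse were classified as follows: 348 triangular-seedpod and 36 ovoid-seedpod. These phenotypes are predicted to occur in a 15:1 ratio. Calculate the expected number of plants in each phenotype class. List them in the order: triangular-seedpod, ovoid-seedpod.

The 15:1 ratio has 16 parts, so with N = 384 the expected counts are:
  triangular-seedpod: 384 × 15/16 = 360
  ovoid-seedpod: 384 × 1/16 = 24

360, 24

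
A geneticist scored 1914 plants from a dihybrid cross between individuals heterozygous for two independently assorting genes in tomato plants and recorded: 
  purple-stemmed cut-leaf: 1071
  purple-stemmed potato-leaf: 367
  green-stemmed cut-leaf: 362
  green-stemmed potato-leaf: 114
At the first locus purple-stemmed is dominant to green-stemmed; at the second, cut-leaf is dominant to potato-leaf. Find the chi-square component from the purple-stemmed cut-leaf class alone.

0.029

A dihybrid F₂ with independent assortment and complete dominance at both loci gives a 9:3:3:1 phenotypic ratio.
Total ratio parts = 16. Expected numbers out of 1914:
  purple-stemmed cut-leaf: 1914 × 9/16 = 1076.625
  purple-stemmed potato-leaf: 1914 × 3/16 = 358.875
  green-stemmed cut-leaf: 1914 × 3/16 = 358.875
  green-stemmed potato-leaf: 1914 × 1/16 = 119.625
Contribution of purple-stemmed cut-leaf: (1071 − 1076.625)² / 1076.625 = 0.0294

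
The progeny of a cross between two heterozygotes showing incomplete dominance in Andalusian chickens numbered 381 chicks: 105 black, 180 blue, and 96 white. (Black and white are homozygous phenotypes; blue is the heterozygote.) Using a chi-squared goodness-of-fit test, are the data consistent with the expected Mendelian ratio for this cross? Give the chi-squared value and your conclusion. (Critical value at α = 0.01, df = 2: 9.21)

With incomplete dominance, a heterozygote × heterozygote cross gives a 1:2:1 phenotypic ratio.
Total ratio parts = 4. Expected numbers out of 381:
  black: 381 × 1/4 = 95.25
  blue: 381 × 2/4 = 190.5
  white: 381 × 1/4 = 95.25
χ² = Σ (O − E)² / E
  black: (105 − 95.25)² / 95.25 = 0.9980
  blue: (180 − 190.5)² / 190.5 = 0.5787
  white: (96 − 95.25)² / 95.25 = 0.0059
χ² = 0.9980 + 0.5787 + 0.0059 = 1.5826 ≈ 1.583
Degrees of freedom = 3 − 1 = 2; critical value at α = 0.01 is 9.21.
Since 1.583 < 9.21, we fail to reject the null hypothesis — the data are consistent with the 1:2:1 ratio.

1.583; consistent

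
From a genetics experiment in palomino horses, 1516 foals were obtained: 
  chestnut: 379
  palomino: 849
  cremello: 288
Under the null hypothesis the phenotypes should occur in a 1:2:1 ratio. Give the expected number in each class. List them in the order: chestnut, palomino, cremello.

Total ratio parts = 4. Expected numbers out of 1516:
  chestnut: 1516 × 1/4 = 379
  palomino: 1516 × 2/4 = 758
  cremello: 1516 × 1/4 = 379

379, 758, 379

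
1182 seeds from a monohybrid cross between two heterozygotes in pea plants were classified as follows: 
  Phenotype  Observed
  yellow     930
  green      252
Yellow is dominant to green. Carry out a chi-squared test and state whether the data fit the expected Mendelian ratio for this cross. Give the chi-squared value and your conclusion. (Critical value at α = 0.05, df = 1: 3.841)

For a monohybrid cross between heterozygotes with complete dominance, the expected phenotypic ratio is 3:1.
The 3:1 ratio has 4 parts, so with N = 1182 the expected counts are:
  yellow: 1182 × 3/4 = 886.5
  green: 1182 × 1/4 = 295.5
χ² = Σ (O − E)² / E
  yellow: (930 − 886.5)² / 886.5 = 2.1345
  green: (252 − 295.5)² / 295.5 = 6.4036
χ² = 2.1345 + 6.4036 = 8.5381 ≈ 8.538
Degrees of freedom = 2 − 1 = 1; critical value at α = 0.05 is 3.841.
Since 8.538 > 3.841, we reject the null hypothesis — the data do not fit the 3:1 ratio.

8.538; not consistent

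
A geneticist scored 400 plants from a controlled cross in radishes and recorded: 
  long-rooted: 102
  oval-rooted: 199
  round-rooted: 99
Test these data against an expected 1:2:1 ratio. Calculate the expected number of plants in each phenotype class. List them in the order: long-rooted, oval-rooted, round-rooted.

100, 200, 100

Expected counts for N = 400 under a 1:2:1 ratio (total parts = 4):
  long-rooted: 400 × 1/4 = 100
  oval-rooted: 400 × 2/4 = 200
  round-rooted: 400 × 1/4 = 100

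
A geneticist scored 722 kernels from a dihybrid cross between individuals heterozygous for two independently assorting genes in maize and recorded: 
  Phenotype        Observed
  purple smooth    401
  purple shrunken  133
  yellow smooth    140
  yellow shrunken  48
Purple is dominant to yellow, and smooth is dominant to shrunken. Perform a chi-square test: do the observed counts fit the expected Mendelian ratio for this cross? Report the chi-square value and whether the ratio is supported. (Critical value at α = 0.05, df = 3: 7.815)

A dihybrid F₂ with independent assortment and complete dominance at both loci gives a 9:3:3:1 phenotypic ratio.
Expected counts for N = 722 under a 9:3:3:1 ratio (total parts = 16):
  purple smooth: 722 × 9/16 = 406.125
  purple shrunken: 722 × 3/16 = 135.375
  yellow smooth: 722 × 3/16 = 135.375
  yellow shrunken: 722 × 1/16 = 45.125
χ² = Σ (O − E)² / E
  purple smooth: (401 − 406.125)² / 406.125 = 0.0647
  purple shrunken: (133 − 135.375)² / 135.375 = 0.0417
  yellow smooth: (140 − 135.375)² / 135.375 = 0.1580
  yellow shrunken: (48 − 45.125)² / 45.125 = 0.1832
χ² = 0.0647 + 0.0417 + 0.1580 + 0.1832 = 0.4476 ≈ 0.448
Degrees of freedom = 4 − 1 = 3; critical value at α = 0.05 is 7.815.
Since 0.448 < 7.815, we fail to reject the null hypothesis — the data are consistent with the 9:3:3:1 ratio.

0.448; consistent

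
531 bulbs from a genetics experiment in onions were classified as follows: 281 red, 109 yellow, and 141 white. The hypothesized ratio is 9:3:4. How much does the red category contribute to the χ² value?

Expected counts for N = 531 under a 9:3:4 ratio (total parts = 16):
  red: 531 × 9/16 = 298.6875
  yellow: 531 × 3/16 = 99.5625
  white: 531 × 4/16 = 132.75
Contribution of red: (281 − 298.6875)² / 298.6875 = 1.0474

1.047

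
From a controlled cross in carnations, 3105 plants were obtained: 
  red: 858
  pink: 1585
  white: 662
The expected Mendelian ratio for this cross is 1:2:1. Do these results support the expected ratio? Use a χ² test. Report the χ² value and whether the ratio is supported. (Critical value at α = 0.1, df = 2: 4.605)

26.105; not consistent

Under the 1:2:1 hypothesis (Σ ratio = 4, N = 3105):
  red: 3105 × 1/4 = 776.25
  pink: 3105 × 2/4 = 1552.5
  white: 3105 × 1/4 = 776.25
χ² = Σ (O − E)² / E
  red: (858 − 776.25)² / 776.25 = 8.6094
  pink: (1585 − 1552.5)² / 1552.5 = 0.6804
  white: (662 − 776.25)² / 776.25 = 16.8155
χ² = 8.6094 + 0.6804 + 16.8155 = 26.1053 ≈ 26.105
Degrees of freedom = 3 − 1 = 2; critical value at α = 0.1 is 4.605.
Since 26.105 > 4.605, we reject the null hypothesis — the data do not fit the 1:2:1 ratio.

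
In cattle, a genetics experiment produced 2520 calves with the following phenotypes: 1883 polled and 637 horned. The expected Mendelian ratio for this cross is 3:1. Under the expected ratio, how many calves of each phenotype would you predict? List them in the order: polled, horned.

The 3:1 ratio has 4 parts, so with N = 2520 the expected counts are:
  polled: 2520 × 3/4 = 1890
  horned: 2520 × 1/4 = 630

1890, 630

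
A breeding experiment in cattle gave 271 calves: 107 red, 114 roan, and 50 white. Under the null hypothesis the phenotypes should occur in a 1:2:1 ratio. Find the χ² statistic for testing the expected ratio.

30.801

Expected counts for N = 271 under a 1:2:1 ratio (total parts = 4):
  red: 271 × 1/4 = 67.75
  roan: 271 × 2/4 = 135.5
  white: 271 × 1/4 = 67.75
χ² = Σ (O − E)² / E
  red: (107 − 67.75)² / 67.75 = 22.7389
  roan: (114 − 135.5)² / 135.5 = 3.4114
  white: (50 − 67.75)² / 67.75 = 4.6504
χ² = 22.7389 + 3.4114 + 4.6504 = 30.8007 ≈ 30.801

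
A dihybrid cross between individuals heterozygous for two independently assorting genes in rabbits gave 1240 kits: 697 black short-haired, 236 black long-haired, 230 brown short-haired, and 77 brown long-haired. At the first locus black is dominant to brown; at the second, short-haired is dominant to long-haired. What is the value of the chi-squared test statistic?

0.083

A dihybrid F₂ with independent assortment and complete dominance at both loci gives a 9:3:3:1 phenotypic ratio.
Total ratio parts = 16. Expected numbers out of 1240:
  black short-haired: 1240 × 9/16 = 697.5
  black long-haired: 1240 × 3/16 = 232.5
  brown short-haired: 1240 × 3/16 = 232.5
  brown long-haired: 1240 × 1/16 = 77.5
χ² = Σ (O − E)² / E
  black short-haired: (697 − 697.5)² / 697.5 = 0.0004
  black long-haired: (236 − 232.5)² / 232.5 = 0.0527
  brown short-haired: (230 − 232.5)² / 232.5 = 0.0269
  brown long-haired: (77 − 77.5)² / 77.5 = 0.0032
χ² = 0.0004 + 0.0527 + 0.0269 + 0.0032 = 0.0832 ≈ 0.083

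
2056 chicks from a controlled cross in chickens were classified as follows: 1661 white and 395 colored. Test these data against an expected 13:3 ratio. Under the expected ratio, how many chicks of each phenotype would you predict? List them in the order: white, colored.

1670.5, 385.5

The 13:3 ratio has 16 parts, so with N = 2056 the expected counts are:
  white: 2056 × 13/16 = 1670.5
  colored: 2056 × 3/16 = 385.5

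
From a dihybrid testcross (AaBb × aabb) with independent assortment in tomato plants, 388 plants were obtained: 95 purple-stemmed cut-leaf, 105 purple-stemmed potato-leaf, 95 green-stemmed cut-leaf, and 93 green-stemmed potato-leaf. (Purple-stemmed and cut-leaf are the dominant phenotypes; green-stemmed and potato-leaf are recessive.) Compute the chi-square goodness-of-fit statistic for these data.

0.907

A dihybrid testcross with independent assortment gives a 1:1:1:1 ratio.
Expected counts for N = 388 under a 1:1:1:1 ratio (total parts = 4):
  purple-stemmed cut-leaf: 388 × 1/4 = 97
  purple-stemmed potato-leaf: 388 × 1/4 = 97
  green-stemmed cut-leaf: 388 × 1/4 = 97
  green-stemmed potato-leaf: 388 × 1/4 = 97
χ² = Σ (O − E)² / E
  purple-stemmed cut-leaf: (95 − 97)² / 97 = 0.0412
  purple-stemmed potato-leaf: (105 − 97)² / 97 = 0.6598
  green-stemmed cut-leaf: (95 − 97)² / 97 = 0.0412
  green-stemmed potato-leaf: (93 − 97)² / 97 = 0.1649
χ² = 0.0412 + 0.6598 + 0.0412 + 0.1649 = 0.9071 ≈ 0.907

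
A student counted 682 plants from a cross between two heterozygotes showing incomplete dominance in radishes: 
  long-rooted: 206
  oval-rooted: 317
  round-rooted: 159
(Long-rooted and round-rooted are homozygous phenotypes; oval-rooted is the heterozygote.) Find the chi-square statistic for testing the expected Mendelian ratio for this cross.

With incomplete dominance, a heterozygote × heterozygote cross gives a 1:2:1 phenotypic ratio.
Total ratio parts = 4. Expected numbers out of 682:
  long-rooted: 682 × 1/4 = 170.5
  oval-rooted: 682 × 2/4 = 341
  round-rooted: 682 × 1/4 = 170.5
χ² = Σ (O − E)² / E
  long-rooted: (206 − 170.5)² / 170.5 = 7.3915
  oval-rooted: (317 − 341)² / 341 = 1.6891
  round-rooted: (159 − 170.5)² / 170.5 = 0.7757
χ² = 7.3915 + 1.6891 + 0.7757 = 9.8563 ≈ 9.856

9.856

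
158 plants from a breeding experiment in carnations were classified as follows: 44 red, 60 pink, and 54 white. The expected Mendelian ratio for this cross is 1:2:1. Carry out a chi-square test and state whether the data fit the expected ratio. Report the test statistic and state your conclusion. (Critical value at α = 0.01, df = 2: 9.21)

10.405; not consistent

The 1:2:1 ratio has 4 parts, so with N = 158 the expected counts are:
  red: 158 × 1/4 = 39.5
  pink: 158 × 2/4 = 79
  white: 158 × 1/4 = 39.5
χ² = Σ (O − E)² / E
  red: (44 − 39.5)² / 39.5 = 0.5127
  pink: (60 − 79)² / 79 = 4.5696
  white: (54 − 39.5)² / 39.5 = 5.3228
χ² = 0.5127 + 4.5696 + 5.3228 = 10.4051 ≈ 10.405
Degrees of freedom = 3 − 1 = 2; critical value at α = 0.01 is 9.21.
Since 10.405 > 9.21, we reject the null hypothesis — the data do not fit the 1:2:1 ratio.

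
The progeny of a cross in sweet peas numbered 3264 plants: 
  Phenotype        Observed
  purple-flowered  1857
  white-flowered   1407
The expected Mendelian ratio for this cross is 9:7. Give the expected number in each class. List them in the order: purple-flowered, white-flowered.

1836, 1428

Under the 9:7 hypothesis (Σ ratio = 16, N = 3264):
  purple-flowered: 3264 × 9/16 = 1836
  white-flowered: 3264 × 7/16 = 1428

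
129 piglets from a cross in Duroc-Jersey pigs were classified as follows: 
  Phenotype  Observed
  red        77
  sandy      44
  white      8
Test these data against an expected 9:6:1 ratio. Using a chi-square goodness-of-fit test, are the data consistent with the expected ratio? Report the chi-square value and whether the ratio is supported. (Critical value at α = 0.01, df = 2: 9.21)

Expected counts for N = 129 under a 9:6:1 ratio (total parts = 16):
  red: 129 × 9/16 = 72.5625
  sandy: 129 × 6/16 = 48.375
  white: 129 × 1/16 = 8.0625
χ² = Σ (O − E)² / E
  red: (77 − 72.5625)² / 72.5625 = 0.2714
  sandy: (44 − 48.375)² / 48.375 = 0.3957
  white: (8 − 8.0625)² / 8.0625 = 0.0005
χ² = 0.2714 + 0.3957 + 0.0005 = 0.6676 ≈ 0.668
Degrees of freedom = 3 − 1 = 2; critical value at α = 0.01 is 9.21.
Since 0.668 < 9.21, we fail to reject the null hypothesis — the data are consistent with the 9:6:1 ratio.

0.668; consistent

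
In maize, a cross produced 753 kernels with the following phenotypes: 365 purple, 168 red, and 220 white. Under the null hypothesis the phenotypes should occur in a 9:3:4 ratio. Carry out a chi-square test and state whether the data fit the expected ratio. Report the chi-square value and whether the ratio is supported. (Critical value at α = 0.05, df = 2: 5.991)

18.544; not consistent

Under the 9:3:4 hypothesis (Σ ratio = 16, N = 753):
  purple: 753 × 9/16 = 423.5625
  red: 753 × 3/16 = 141.1875
  white: 753 × 4/16 = 188.25
χ² = Σ (O − E)² / E
  purple: (365 − 423.5625)² / 423.5625 = 8.0970
  red: (168 − 141.1875)² / 141.1875 = 5.0919
  white: (220 − 188.25)² / 188.25 = 5.3549
χ² = 8.0970 + 5.0919 + 5.3549 = 18.5438 ≈ 18.544
Degrees of freedom = 3 − 1 = 2; critical value at α = 0.05 is 5.991.
Since 18.544 > 5.991, we reject the null hypothesis — the data do not fit the 9:3:4 ratio.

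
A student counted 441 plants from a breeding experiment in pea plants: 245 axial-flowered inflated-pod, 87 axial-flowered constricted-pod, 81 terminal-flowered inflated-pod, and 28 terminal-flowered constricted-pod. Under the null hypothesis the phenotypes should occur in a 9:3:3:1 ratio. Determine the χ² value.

0.304

The 9:3:3:1 ratio has 16 parts, so with N = 441 the expected counts are:
  axial-flowered inflated-pod: 441 × 9/16 = 248.0625
  axial-flowered constricted-pod: 441 × 3/16 = 82.6875
  terminal-flowered inflated-pod: 441 × 3/16 = 82.6875
  terminal-flowered constricted-pod: 441 × 1/16 = 27.5625
χ² = Σ (O − E)² / E
  axial-flowered inflated-pod: (245 − 248.0625)² / 248.0625 = 0.0378
  axial-flowered constricted-pod: (87 − 82.6875)² / 82.6875 = 0.2249
  terminal-flowered inflated-pod: (81 − 82.6875)² / 82.6875 = 0.0344
  terminal-flowered constricted-pod: (28 − 27.5625)² / 27.5625 = 0.0069
χ² = 0.0378 + 0.2249 + 0.0344 + 0.0069 = 0.304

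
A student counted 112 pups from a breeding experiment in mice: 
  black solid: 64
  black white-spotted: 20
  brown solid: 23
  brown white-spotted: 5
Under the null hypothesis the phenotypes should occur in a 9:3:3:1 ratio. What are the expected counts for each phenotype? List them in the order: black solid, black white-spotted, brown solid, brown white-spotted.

63, 21, 21, 7

Under the 9:3:3:1 hypothesis (Σ ratio = 16, N = 112):
  black solid: 112 × 9/16 = 63
  black white-spotted: 112 × 3/16 = 21
  brown solid: 112 × 3/16 = 21
  brown white-spotted: 112 × 1/16 = 7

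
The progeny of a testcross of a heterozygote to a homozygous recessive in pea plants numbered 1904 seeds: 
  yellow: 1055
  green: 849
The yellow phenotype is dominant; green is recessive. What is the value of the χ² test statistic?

A testcross of a heterozygote (Aa × aa) gives a 1:1 phenotypic ratio.
The 1:1 ratio has 2 parts, so with N = 1904 the expected counts are:
  yellow: 1904 × 1/2 = 952
  green: 1904 × 1/2 = 952
χ² = Σ (O − E)² / E
  yellow: (1055 − 952)² / 952 = 11.1439
  green: (849 − 952)² / 952 = 11.1439
χ² = 11.1439 + 11.1439 = 22.2878 ≈ 22.288

22.288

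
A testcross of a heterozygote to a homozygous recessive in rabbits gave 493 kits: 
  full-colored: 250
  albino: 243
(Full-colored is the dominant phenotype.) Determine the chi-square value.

A testcross of a heterozygote (Aa × aa) gives a 1:1 phenotypic ratio.
Under the 1:1 hypothesis (Σ ratio = 2, N = 493):
  full-colored: 493 × 1/2 = 246.5
  albino: 493 × 1/2 = 246.5
χ² = Σ (O − E)² / E
  full-colored: (250 − 246.5)² / 246.5 = 0.0497
  albino: (243 − 246.5)² / 246.5 = 0.0497
χ² = 0.0497 + 0.0497 = 0.0994 ≈ 0.099

0.099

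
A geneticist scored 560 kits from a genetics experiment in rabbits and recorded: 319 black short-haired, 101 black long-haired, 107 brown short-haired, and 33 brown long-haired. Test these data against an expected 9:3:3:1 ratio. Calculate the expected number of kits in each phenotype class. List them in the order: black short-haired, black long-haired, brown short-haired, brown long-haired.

The 9:3:3:1 ratio has 16 parts, so with N = 560 the expected counts are:
  black short-haired: 560 × 9/16 = 315
  black long-haired: 560 × 3/16 = 105
  brown short-haired: 560 × 3/16 = 105
  brown long-haired: 560 × 1/16 = 35

315, 105, 105, 35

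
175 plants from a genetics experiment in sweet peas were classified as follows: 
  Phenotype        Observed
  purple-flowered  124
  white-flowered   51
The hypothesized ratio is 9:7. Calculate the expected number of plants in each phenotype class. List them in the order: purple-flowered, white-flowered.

98.4375, 76.5625

Total ratio parts = 16. Expected numbers out of 175:
  purple-flowered: 175 × 9/16 = 98.4375
  white-flowered: 175 × 7/16 = 76.5625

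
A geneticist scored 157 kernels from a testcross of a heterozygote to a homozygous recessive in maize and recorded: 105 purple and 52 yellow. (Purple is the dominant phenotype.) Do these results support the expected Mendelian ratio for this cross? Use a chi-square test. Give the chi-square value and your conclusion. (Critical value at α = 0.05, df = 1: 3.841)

17.892; not consistent

A testcross of a heterozygote (Aa × aa) gives a 1:1 phenotypic ratio.
The 1:1 ratio has 2 parts, so with N = 157 the expected counts are:
  purple: 157 × 1/2 = 78.5
  yellow: 157 × 1/2 = 78.5
χ² = Σ (O − E)² / E
  purple: (105 − 78.5)² / 78.5 = 8.9459
  yellow: (52 − 78.5)² / 78.5 = 8.9459
χ² = 8.9459 + 8.9459 = 17.8918 ≈ 17.892
Degrees of freedom = 2 − 1 = 1; critical value at α = 0.05 is 3.841.
Since 17.892 > 3.841, we reject the null hypothesis — the data do not fit the 1:1 ratio.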